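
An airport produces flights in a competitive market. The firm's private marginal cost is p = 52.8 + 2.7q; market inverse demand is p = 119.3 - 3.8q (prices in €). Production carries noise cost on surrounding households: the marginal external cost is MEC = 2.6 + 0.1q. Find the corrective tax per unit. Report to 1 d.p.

tax = €3.6 per unit

Social marginal cost = private MC + MEC = 55.4 + 2.8q.
Set SMC = demand: 55.4 + 2.8q = 119.3 - 3.8q → q* = 9.6818.
The Pigouvian tax equals MEC at q*: 2.6 + 0.1×9.6818 = 3.5682.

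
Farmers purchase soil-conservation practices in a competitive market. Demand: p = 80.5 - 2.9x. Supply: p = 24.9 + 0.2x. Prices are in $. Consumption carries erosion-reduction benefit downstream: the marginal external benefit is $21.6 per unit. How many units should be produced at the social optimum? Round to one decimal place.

Social marginal benefit = demand + MEB = 102.1 - 2.9x.
Set SMB = MC: 102.1 - 2.9x = 24.9 + 0.2x → x* = 24.9032.

x* = 24.9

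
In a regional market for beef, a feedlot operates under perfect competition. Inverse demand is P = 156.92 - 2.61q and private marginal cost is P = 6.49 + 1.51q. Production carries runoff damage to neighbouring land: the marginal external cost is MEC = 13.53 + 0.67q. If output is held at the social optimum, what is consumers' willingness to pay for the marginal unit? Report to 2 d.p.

P = 82.33

Social marginal cost = private MC + MEC = 20.02 + 2.18q.
Set SMC = demand: 20.02 + 2.18q = 156.92 - 2.61q → q* = 28.5804.
Consumer price on the demand curve at q*: 156.92 − 2.61×28.5804 = 82.3252.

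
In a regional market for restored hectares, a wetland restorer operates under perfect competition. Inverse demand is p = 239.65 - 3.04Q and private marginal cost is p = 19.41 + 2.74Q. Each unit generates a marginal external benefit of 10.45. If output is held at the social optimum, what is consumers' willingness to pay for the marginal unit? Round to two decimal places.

Social marginal cost = private MC − MEB = 8.96 + 2.74Q.
Set SMC = demand: 8.96 + 2.74Q = 239.65 - 3.04Q → Q* = 39.9118.
Consumer price on the demand curve at Q*: 239.65 − 3.04×39.9118 = 118.3181.

P = 118.32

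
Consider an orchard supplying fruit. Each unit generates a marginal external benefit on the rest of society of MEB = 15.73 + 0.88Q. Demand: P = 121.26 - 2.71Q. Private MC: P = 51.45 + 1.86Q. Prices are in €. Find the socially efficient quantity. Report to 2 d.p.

Q* = 23.18

Social marginal cost = private MC − MEB = 35.72 + 0.98Q.
Set SMC = demand: 35.72 + 0.98Q = 121.26 - 2.71Q → Q* = 23.1816.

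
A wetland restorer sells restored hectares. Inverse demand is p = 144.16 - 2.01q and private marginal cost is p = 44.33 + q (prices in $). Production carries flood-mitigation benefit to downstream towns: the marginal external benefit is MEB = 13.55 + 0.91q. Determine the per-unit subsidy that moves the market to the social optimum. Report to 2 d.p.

Social marginal cost = private MC − MEB = 30.78 + 0.09q.
Set SMC = demand: 30.78 + 0.09q = 144.16 - 2.01q → q* = 53.9905.
The Pigouvian subsidy equals MEB at q*: 13.55 + 0.91×53.9905 = 62.6814.

subsidy = $62.68 per unit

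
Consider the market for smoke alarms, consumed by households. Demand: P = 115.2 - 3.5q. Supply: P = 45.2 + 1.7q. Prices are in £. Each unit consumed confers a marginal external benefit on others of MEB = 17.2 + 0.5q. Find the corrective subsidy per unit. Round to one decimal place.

Social marginal benefit = demand + MEB = 132.4 - 3.0q.
Set SMB = MC: 132.4 - 3.0q = 45.2 + 1.7q → q* = 18.5532.
The Pigouvian subsidy equals MEB at q*: 17.2 + 0.5×18.5532 = 26.4766.

subsidy = £26.5 per unit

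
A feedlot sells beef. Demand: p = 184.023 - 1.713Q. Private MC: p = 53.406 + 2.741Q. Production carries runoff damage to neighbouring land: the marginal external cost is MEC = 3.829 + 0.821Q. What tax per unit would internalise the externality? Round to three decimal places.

Social marginal cost = private MC + MEC = 57.235 + 3.562Q.
Set SMC = demand: 57.235 + 3.562Q = 184.023 - 1.713Q → Q* = 24.0356.
The Pigouvian tax equals MEC at Q*: 3.829 + 0.821×24.0356 = 23.5622.

tax = 23.562 per unit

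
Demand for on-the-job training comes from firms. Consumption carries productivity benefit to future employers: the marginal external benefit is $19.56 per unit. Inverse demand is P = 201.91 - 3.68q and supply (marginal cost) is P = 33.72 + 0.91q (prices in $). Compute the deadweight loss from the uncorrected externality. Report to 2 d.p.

Market equilibrium (private): 33.72 + 0.91q = 201.91 - 3.68q → q_m = 36.6427.
Social marginal benefit = demand + MEB = 221.47 - 3.68q.
Set SMB = MC: 221.47 - 3.68q = 33.72 + 0.91q → q* = 40.9041.
Height of the DWL triangle at q_m is SMB(q_m) − MC(q_m) = MEB(q_m) = 19.5600.
DWL = ½ × 4.2614 × 19.5600 = 41.6765.

DWL = $41.68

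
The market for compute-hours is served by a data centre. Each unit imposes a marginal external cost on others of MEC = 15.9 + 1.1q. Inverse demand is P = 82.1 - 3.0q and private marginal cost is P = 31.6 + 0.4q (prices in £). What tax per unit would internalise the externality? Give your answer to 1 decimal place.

tax = £24.4 per unit

Social marginal cost = private MC + MEC = 47.5 + 1.5q.
Set SMC = demand: 47.5 + 1.5q = 82.1 - 3.0q → q* = 7.6889.
The Pigouvian tax equals MEC at q*: 15.9 + 1.1×7.6889 = 24.3578.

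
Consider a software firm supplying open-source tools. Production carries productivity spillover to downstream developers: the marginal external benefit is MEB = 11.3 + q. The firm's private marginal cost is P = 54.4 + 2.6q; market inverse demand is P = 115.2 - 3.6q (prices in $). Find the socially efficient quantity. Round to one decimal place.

Social marginal cost = private MC − MEB = 43.1 + 1.6q.
Set SMC = demand: 43.1 + 1.6q = 115.2 - 3.6q → q* = 13.8654.

q* = 13.9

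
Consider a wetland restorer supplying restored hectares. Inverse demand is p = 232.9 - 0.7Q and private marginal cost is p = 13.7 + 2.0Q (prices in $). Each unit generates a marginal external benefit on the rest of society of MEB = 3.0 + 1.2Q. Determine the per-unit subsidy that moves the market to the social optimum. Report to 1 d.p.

Social marginal cost = private MC − MEB = 10.7 + 0.8Q.
Set SMC = demand: 10.7 + 0.8Q = 232.9 - 0.7Q → Q* = 148.1333.
The Pigouvian subsidy equals MEB at Q*: 3.0 + 1.2×148.1333 = 180.7600.

subsidy = $180.8 per unit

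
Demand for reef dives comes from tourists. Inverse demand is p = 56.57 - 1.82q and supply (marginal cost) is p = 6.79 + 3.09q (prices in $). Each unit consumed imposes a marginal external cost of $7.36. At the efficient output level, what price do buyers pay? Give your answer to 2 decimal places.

P = $40.85

Social marginal benefit = demand − MEC = 49.21 - 1.82q.
Set SMB = MC: 49.21 - 1.82q = 6.79 + 3.09q → q* = 8.6395.
Consumer price on the demand curve at q*: 56.57 − 1.82×8.6395 = 40.8461.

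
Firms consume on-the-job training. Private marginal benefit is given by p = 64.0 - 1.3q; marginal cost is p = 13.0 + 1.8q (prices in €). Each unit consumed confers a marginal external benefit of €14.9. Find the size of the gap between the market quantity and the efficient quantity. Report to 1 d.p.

Market equilibrium (private): 13.0 + 1.8q = 64.0 - 1.3q → q_m = 16.4516.
Social marginal benefit = demand + MEB = 78.9 - 1.3q.
Set SMB = MC: 78.9 - 1.3q = 13.0 + 1.8q → q* = 21.2581.
Gap = |16.4516 − 21.2581| = 4.8065.

4.8 units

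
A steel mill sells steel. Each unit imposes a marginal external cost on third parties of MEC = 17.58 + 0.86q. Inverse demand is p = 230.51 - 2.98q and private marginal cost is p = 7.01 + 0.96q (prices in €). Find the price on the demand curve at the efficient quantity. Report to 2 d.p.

P = €102.67

Social marginal cost = private MC + MEC = 24.59 + 1.82q.
Set SMC = demand: 24.59 + 1.82q = 230.51 - 2.98q → q* = 42.9000.
Consumer price on the demand curve at q*: 230.51 − 2.98×42.9000 = 102.6680.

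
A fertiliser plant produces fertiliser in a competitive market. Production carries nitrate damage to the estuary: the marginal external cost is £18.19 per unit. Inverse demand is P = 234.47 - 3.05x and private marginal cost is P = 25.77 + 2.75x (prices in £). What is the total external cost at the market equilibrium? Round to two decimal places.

£654.53

Market equilibrium (private): 25.77 + 2.75x = 234.47 - 3.05x → x_m = 35.9828.
Total external cost = MEC × x_m = 18.19 × 35.9828 = 654.5271.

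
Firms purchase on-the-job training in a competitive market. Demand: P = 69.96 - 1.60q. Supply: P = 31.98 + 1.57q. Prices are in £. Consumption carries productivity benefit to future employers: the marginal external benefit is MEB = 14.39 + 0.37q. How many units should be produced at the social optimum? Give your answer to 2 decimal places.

q* = 18.70

Social marginal benefit = demand + MEB = 84.35 - 1.23q.
Set SMB = MC: 84.35 - 1.23q = 31.98 + 1.57q → q* = 18.7036.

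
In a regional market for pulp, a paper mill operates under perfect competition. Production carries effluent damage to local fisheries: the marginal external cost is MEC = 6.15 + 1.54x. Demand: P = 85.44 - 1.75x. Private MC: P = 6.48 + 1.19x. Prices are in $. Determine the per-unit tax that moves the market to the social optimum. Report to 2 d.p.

tax = $31.18 per unit

Social marginal cost = private MC + MEC = 12.63 + 2.73x.
Set SMC = demand: 12.63 + 2.73x = 85.44 - 1.75x → x* = 16.2522.
The Pigouvian tax equals MEC at x*: 6.15 + 1.54×16.2522 = 31.1784.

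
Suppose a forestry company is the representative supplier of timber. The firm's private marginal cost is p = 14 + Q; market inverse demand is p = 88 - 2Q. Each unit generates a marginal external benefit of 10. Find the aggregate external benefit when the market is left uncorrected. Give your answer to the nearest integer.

Market equilibrium (private): 14 + Q = 88 - 2Q → Q_m = 24.6667.
Total external benefit = MEB × Q_m = 10 × 24.6667 = 246.6670.

247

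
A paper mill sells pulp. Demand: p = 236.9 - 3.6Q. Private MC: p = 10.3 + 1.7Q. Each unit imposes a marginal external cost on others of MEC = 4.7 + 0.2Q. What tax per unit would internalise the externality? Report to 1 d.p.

Social marginal cost = private MC + MEC = 15.0 + 1.9Q.
Set SMC = demand: 15.0 + 1.9Q = 236.9 - 3.6Q → Q* = 40.3455.
The Pigouvian tax equals MEC at Q*: 4.7 + 0.2×40.3455 = 12.7691.

tax = 12.8 per unit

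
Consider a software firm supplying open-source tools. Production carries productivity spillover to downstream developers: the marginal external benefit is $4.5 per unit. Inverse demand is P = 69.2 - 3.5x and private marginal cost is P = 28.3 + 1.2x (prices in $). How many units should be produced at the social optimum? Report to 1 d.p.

Social marginal cost = private MC − MEB = 23.8 + 1.2x.
Set SMC = demand: 23.8 + 1.2x = 69.2 - 3.5x → x* = 9.6596.

x* = 9.7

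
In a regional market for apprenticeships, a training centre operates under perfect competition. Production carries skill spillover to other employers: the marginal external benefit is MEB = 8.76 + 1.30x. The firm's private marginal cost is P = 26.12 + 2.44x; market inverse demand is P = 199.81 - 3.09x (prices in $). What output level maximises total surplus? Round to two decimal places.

x* = 43.13

Social marginal cost = private MC − MEB = 17.36 + 1.14x.
Set SMC = demand: 17.36 + 1.14x = 199.81 - 3.09x → x* = 43.1324.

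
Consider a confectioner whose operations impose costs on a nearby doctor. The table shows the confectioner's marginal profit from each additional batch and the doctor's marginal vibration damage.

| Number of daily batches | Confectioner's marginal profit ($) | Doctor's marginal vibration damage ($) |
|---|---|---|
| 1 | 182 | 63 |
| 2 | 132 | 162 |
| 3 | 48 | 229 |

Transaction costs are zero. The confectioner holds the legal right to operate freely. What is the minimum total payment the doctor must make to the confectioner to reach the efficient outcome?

Left alone the confectioner would choose level 3 (marginal profit stays positive).
Efficient level: k* = 1 (marginal profit ≥ marginal vibration damage through 1).
The doctor must at least cover the confectioner's forgone profit from cutting 3→1: 132 + 48 = 180.

$180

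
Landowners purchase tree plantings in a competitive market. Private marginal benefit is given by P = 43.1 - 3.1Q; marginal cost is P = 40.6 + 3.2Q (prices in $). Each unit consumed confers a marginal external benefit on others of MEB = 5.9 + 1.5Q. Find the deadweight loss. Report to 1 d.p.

DWL = $4.4

Market equilibrium (private): 40.6 + 3.2Q = 43.1 - 3.1Q → Q_m = 0.3968.
Social marginal benefit = demand + MEB = 49.0 - 1.6Q.
Set SMB = MC: 49.0 - 1.6Q = 40.6 + 3.2Q → Q* = 1.7500.
The welfare-loss triangle has base |Q_m − Q*| and height MEB(Q_m) (the vertical gap between SMB and MC is zero at Q* and MEB at Q_m).
DWL = ½ × 1.3532 × 6.4952 = 4.3947.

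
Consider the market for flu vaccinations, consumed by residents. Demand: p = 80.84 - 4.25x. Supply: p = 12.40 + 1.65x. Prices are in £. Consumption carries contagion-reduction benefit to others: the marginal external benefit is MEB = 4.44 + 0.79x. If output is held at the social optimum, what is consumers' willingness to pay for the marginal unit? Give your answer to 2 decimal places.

P = £20.23

Social marginal benefit = demand + MEB = 85.28 - 3.46x.
Set SMB = MC: 85.28 - 3.46x = 12.40 + 1.65x → x* = 14.2622.
Consumer price on the demand curve at x*: 80.84 − 4.25×14.2622 = 20.2257.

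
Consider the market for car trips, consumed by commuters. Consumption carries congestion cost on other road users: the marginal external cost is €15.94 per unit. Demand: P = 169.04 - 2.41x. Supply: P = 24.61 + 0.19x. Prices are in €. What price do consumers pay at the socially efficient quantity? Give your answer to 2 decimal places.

P = €49.94

Social marginal benefit = demand − MEC = 153.10 - 2.41x.
Set SMB = MC: 153.10 - 2.41x = 24.61 + 0.19x → x* = 49.4192.
Consumer price on the demand curve at x*: 169.04 − 2.41×49.4192 = 49.9397.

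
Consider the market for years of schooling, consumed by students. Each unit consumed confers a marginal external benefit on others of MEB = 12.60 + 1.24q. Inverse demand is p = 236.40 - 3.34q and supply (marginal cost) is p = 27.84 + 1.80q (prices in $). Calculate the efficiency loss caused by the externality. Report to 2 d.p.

DWL = $507.46

Market equilibrium (private): 27.84 + 1.80q = 236.40 - 3.34q → q_m = 40.5759.
Social marginal benefit = demand + MEB = 249.00 - 2.10q.
Set SMB = MC: 249.00 - 2.10q = 27.84 + 1.80q → q* = 56.7077.
Between q* and q_m the wedge SMB − MC runs linearly from 0 to MEB(q_m), so the loss is a triangle.
DWL = ½ × 16.1318 × 62.9141 = 507.4588.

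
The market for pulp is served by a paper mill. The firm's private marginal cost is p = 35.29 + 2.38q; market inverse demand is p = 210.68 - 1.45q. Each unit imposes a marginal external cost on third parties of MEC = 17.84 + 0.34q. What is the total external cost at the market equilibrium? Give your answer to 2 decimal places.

1173.46

Market equilibrium (private): 35.29 + 2.38q = 210.68 - 1.45q → q_m = 45.7937.
Total external cost = ∫₀^{q_m} (17.84 + 0.34q) dq = 17.84×45.7937 + ½×0.34×45.7937² = 1173.4603.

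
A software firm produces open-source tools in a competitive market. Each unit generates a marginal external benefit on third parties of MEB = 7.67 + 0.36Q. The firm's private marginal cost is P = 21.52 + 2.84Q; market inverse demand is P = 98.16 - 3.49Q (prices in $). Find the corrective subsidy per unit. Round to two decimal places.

Social marginal cost = private MC − MEB = 13.85 + 2.48Q.
Set SMC = demand: 13.85 + 2.48Q = 98.16 - 3.49Q → Q* = 14.1223.
The Pigouvian subsidy equals MEB at Q*: 7.67 + 0.36×14.1223 = 12.7540.

subsidy = $12.75 per unit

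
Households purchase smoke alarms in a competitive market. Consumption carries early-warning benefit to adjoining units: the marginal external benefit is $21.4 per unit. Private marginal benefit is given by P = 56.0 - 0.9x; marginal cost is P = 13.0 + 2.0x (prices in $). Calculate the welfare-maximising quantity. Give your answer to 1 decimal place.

x* = 22.2

Social marginal benefit = demand + MEB = 77.4 - 0.9x.
Set SMB = MC: 77.4 - 0.9x = 13.0 + 2.0x → x* = 22.2069.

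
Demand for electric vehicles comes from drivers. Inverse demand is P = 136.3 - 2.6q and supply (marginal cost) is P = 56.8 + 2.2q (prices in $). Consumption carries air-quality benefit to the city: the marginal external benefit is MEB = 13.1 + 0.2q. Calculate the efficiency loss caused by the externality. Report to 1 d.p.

Market equilibrium (private): 56.8 + 2.2q = 136.3 - 2.6q → q_m = 16.5625.
Social marginal benefit = demand + MEB = 149.4 - 2.4q.
Set SMB = MC: 149.4 - 2.4q = 56.8 + 2.2q → q* = 20.1304.
Between q* and q_m the wedge SMB − MC runs linearly from 0 to MEB(q_m), so the loss is a triangle.
DWL = ½ × 3.5679 × 16.4125 = 29.2791.

DWL = $29.3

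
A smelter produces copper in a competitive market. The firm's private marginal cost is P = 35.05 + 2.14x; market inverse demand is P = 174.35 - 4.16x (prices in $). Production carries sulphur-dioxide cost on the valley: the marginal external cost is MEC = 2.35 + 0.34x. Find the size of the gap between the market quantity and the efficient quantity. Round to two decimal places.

1.49 units

Market equilibrium (private): 35.05 + 2.14x = 174.35 - 4.16x → x_m = 22.1111.
Social marginal cost = private MC + MEC = 37.40 + 2.48x.
Set SMC = demand: 37.40 + 2.48x = 174.35 - 4.16x → x* = 20.6250.
Gap = |22.1111 − 20.6250| = 1.4861.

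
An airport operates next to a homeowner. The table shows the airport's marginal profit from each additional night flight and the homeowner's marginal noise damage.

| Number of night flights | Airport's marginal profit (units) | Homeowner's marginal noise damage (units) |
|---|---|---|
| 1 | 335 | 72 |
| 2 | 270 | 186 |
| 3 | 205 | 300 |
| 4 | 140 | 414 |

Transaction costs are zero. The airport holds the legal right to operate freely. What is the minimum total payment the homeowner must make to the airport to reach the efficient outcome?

Left alone the airport would choose level 4 (marginal profit stays positive).
Efficient level: k* = 2 (marginal profit ≥ marginal noise damage through 2).
The homeowner must at least cover the airport's forgone profit from cutting 4→2: 205 + 140 = 345.

345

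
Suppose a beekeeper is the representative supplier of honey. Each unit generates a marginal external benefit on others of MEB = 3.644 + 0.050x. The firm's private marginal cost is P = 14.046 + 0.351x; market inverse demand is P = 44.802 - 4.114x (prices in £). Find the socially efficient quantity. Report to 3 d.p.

Social marginal cost = private MC − MEB = 10.402 + 0.301x.
Set SMC = demand: 10.402 + 0.301x = 44.802 - 4.114x → x* = 7.7916.

x* = 7.792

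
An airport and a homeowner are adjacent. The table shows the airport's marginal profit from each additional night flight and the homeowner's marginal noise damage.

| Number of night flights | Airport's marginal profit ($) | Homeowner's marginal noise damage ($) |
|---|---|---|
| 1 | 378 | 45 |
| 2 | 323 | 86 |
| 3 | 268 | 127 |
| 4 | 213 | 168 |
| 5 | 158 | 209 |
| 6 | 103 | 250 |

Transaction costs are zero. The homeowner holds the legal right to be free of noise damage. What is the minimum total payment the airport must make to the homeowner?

Efficient level: marginal profit ≥ marginal noise damage through level 4, so k* = 4.
With the homeowner holding the right, the airport must at least compensate total damage at k*: 45 + 86 + 127 + 168 = 426.

$426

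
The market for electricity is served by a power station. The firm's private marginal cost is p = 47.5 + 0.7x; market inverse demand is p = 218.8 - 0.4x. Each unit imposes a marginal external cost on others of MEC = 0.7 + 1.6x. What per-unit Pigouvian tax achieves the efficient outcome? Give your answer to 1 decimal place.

tax = 101.8 per unit

Social marginal cost = private MC + MEC = 48.2 + 2.3x.
Set SMC = demand: 48.2 + 2.3x = 218.8 - 0.4x → x* = 63.1852.
The Pigouvian tax equals MEC at x*: 0.7 + 1.6×63.1852 = 101.7963.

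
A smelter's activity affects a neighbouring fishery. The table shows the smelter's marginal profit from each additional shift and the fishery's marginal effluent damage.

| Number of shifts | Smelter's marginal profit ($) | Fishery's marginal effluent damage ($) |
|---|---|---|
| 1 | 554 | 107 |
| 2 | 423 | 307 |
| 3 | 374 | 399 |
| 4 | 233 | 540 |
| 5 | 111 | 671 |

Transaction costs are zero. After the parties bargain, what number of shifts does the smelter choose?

2

Bargaining reaches the level where marginal profit last exceeds marginal effluent damage.
That holds through level 2 (423 ≥ 307) but not at 3 (374 < 399).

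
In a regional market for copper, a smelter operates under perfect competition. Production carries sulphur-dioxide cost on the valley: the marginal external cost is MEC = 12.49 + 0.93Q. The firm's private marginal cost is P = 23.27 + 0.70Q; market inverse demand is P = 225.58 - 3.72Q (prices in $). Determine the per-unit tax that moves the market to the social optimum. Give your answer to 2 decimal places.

Social marginal cost = private MC + MEC = 35.76 + 1.63Q.
Set SMC = demand: 35.76 + 1.63Q = 225.58 - 3.72Q → Q* = 35.4804.
The Pigouvian tax equals MEC at Q*: 12.49 + 0.93×35.4804 = 45.4868.

tax = $45.49 per unit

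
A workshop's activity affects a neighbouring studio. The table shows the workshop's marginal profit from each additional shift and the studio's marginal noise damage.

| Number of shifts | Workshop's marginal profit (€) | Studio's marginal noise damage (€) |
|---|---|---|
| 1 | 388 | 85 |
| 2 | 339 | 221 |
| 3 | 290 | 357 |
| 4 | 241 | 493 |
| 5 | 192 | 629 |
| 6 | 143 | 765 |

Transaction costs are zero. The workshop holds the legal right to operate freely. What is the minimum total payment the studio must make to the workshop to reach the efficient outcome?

€866

Left alone the workshop would choose level 6 (marginal profit stays positive).
Efficient level: k* = 2 (marginal profit ≥ marginal noise damage through 2).
The studio must at least cover the workshop's forgone profit from cutting 6→2: 290 + 241 + 192 + 143 = 866.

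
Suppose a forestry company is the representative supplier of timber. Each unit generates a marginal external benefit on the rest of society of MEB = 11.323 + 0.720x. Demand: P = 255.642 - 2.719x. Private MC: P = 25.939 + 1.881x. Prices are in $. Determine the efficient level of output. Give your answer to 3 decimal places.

Social marginal cost = private MC − MEB = 14.616 + 1.161x.
Set SMC = demand: 14.616 + 1.161x = 255.642 - 2.719x → x* = 62.1201.

x* = 62.120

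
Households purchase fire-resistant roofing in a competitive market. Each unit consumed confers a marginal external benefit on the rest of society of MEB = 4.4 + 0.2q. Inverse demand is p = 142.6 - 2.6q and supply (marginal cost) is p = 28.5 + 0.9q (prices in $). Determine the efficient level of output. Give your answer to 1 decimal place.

q* = 35.9

Social marginal benefit = demand + MEB = 147.0 - 2.4q.
Set SMB = MC: 147.0 - 2.4q = 28.5 + 0.9q → q* = 35.9091.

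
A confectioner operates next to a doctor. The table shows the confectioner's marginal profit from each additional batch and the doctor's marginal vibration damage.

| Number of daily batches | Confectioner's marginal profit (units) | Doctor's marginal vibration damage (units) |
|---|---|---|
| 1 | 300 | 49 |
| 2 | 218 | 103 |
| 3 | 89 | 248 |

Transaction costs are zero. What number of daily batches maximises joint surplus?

Bargaining reaches the level where marginal profit last exceeds marginal vibration damage.
That holds through level 2 (218 ≥ 103) but not at 3 (89 < 248).

2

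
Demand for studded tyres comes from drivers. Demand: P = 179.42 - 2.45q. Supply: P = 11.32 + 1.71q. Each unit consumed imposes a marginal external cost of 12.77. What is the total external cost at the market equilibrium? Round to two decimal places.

Market equilibrium (private): 11.32 + 1.71q = 179.42 - 2.45q → q_m = 40.4087.
Total external cost = MEC × q_m = 12.77 × 40.4087 = 516.0191.

516.02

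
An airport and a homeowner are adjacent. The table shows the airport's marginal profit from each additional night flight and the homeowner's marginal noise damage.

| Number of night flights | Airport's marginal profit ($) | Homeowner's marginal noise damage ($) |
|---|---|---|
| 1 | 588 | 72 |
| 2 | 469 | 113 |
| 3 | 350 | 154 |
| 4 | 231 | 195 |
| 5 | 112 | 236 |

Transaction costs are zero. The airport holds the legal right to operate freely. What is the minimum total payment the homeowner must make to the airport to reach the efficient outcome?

Left alone the airport would choose level 5 (marginal profit stays positive).
Efficient level: k* = 4 (marginal profit ≥ marginal noise damage through 4).
The homeowner must at least cover the airport's forgone profit from cutting 5→4: 112 = 112.

$112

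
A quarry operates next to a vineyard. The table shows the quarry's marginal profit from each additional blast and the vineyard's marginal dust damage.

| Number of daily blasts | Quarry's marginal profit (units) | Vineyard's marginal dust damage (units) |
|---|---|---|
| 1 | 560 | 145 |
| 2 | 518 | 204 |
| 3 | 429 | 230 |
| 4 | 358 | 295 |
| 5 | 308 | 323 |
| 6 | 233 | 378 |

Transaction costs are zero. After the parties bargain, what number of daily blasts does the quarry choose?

Bargaining reaches the level where marginal profit last exceeds marginal dust damage.
That holds through level 4 (358 ≥ 295) but not at 5 (308 < 323).

4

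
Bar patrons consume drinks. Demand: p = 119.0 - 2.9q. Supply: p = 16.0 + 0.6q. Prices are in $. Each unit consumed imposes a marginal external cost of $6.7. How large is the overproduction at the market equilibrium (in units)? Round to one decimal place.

Market equilibrium (private): 16.0 + 0.6q = 119.0 - 2.9q → q_m = 29.4286.
Social marginal benefit = demand − MEC = 112.3 - 2.9q.
Set SMB = MC: 112.3 - 2.9q = 16.0 + 0.6q → q* = 27.5143.
Gap = |29.4286 − 27.5143| = 1.9143.

1.9 units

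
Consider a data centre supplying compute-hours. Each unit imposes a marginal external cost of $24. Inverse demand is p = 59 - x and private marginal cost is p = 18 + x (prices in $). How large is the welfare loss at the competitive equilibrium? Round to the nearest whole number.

DWL = $144

Market equilibrium (private): 18 + x = 59 - x → x_m = 20.5000.
Social marginal cost = private MC + MEC = 42 + x.
Set SMC = demand: 42 + x = 59 - x → x* = 8.5000.
The loss is the area between SMC and demand from x* to x_m; with linear curves that's a triangle of height MEC(x_m).
DWL = ½ × 12.0000 × 24.0000 = 144.0000.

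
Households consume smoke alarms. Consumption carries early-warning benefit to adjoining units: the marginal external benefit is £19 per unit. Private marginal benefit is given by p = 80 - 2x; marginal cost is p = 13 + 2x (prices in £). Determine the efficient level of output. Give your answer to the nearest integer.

x* = 22

Social marginal benefit = demand + MEB = 99 - 2x.
Set SMB = MC: 99 - 2x = 13 + 2x → x* = 21.5000.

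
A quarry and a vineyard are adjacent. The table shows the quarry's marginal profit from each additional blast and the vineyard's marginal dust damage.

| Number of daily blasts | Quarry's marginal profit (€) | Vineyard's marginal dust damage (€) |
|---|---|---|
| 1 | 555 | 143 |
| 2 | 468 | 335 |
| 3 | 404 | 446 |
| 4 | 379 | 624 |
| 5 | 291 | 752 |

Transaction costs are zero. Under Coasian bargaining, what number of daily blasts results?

Bargaining reaches the level where marginal profit last exceeds marginal dust damage.
That holds through level 2 (468 ≥ 335) but not at 3 (404 < 446).

2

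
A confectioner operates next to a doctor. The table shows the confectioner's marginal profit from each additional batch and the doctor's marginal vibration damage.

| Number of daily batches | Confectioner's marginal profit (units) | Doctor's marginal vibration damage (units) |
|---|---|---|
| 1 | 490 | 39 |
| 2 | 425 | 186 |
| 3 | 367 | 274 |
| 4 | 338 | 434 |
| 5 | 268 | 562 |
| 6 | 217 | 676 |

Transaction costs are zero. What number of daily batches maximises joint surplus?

Bargaining reaches the level where marginal profit last exceeds marginal vibration damage.
That holds through level 3 (367 ≥ 274) but not at 4 (338 < 434).

3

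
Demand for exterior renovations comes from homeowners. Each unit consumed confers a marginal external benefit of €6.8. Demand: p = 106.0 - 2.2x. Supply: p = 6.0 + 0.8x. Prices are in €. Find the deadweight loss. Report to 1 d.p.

Market equilibrium (private): 6.0 + 0.8x = 106.0 - 2.2x → x_m = 33.3333.
Social marginal benefit = demand + MEB = 112.8 - 2.2x.
Set SMB = MC: 112.8 - 2.2x = 6.0 + 0.8x → x* = 35.6000.
The welfare-loss triangle has base |x_m − x*| and height MEB(x_m) (the vertical gap between SMB and MC is zero at x* and MEB at x_m).
DWL = ½ × 2.2667 × 6.8000 = 7.7068.

DWL = €7.7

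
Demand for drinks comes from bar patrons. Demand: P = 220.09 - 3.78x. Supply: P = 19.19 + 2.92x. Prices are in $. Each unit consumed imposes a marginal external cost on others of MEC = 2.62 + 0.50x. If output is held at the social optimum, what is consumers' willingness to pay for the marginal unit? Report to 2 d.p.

P = $115.99

Social marginal benefit = demand − MEC = 217.47 - 4.28x.
Set SMB = MC: 217.47 - 4.28x = 19.19 + 2.92x → x* = 27.5389.
Consumer price on the demand curve at x*: 220.09 − 3.78×27.5389 = 115.9930.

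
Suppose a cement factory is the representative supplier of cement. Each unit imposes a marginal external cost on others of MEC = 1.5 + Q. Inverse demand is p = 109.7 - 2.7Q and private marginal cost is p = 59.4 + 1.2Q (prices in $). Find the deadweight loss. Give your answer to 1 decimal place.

Market equilibrium (private): 59.4 + 1.2Q = 109.7 - 2.7Q → Q_m = 12.8974.
Social marginal cost = private MC + MEC = 60.9 + 2.2Q.
Set SMC = demand: 60.9 + 2.2Q = 109.7 - 2.7Q → Q* = 9.9592.
The loss is the area between SMC and demand from Q* to Q_m; with linear curves that's a triangle of height MEC(Q_m).
DWL = ½ × 2.9382 × 14.3974 = 21.1512.

DWL = $21.2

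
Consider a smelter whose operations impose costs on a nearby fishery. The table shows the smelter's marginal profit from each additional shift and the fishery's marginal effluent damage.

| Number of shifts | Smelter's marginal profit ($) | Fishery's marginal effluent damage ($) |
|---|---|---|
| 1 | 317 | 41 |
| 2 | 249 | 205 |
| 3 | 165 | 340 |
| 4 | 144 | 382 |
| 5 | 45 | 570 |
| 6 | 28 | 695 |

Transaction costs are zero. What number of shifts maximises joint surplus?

Bargaining reaches the level where marginal profit last exceeds marginal effluent damage.
That holds through level 2 (249 ≥ 205) but not at 3 (165 < 340).

2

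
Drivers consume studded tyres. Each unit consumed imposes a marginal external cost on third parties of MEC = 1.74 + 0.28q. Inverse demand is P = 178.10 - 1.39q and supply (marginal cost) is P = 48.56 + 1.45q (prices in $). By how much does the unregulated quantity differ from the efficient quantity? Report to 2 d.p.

Market equilibrium (private): 48.56 + 1.45q = 178.10 - 1.39q → q_m = 45.6127.
Social marginal benefit = demand − MEC = 176.36 - 1.67q.
Set SMB = MC: 176.36 - 1.67q = 48.56 + 1.45q → q* = 40.9615.
Gap = |45.6127 − 40.9615| = 4.6512.

4.65 units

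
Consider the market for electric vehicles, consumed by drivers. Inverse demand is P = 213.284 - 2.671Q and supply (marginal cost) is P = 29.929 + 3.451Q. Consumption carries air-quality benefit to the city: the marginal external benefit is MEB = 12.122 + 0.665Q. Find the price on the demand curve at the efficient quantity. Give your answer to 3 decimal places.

Social marginal benefit = demand + MEB = 225.406 - 2.006Q.
Set SMB = MC: 225.406 - 2.006Q = 29.929 + 3.451Q → Q* = 35.8213.
Consumer price on the demand curve at Q*: 213.284 − 2.671×35.8213 = 117.6053.

P = 117.605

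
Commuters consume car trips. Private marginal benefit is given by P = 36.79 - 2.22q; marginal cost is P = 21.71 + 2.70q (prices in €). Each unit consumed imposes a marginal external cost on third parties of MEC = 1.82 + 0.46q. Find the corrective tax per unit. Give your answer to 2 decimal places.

tax = €2.95 per unit

Social marginal benefit = demand − MEC = 34.97 - 2.68q.
Set SMB = MC: 34.97 - 2.68q = 21.71 + 2.70q → q* = 2.4647.
The Pigouvian tax equals MEC at q*: 1.82 + 0.46×2.4647 = 2.9538.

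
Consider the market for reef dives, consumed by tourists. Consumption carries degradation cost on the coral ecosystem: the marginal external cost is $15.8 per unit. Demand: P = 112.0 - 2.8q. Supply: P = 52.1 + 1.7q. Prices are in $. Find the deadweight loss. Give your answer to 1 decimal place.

Market equilibrium (private): 52.1 + 1.7q = 112.0 - 2.8q → q_m = 13.3111.
Social marginal benefit = demand − MEC = 96.2 - 2.8q.
Set SMB = MC: 96.2 - 2.8q = 52.1 + 1.7q → q* = 9.8000.
The loss is the area between SMB and MC from q* to q_m; with linear curves that's a triangle of height MEC(q_m).
DWL = ½ × 3.5111 × 15.8000 = 27.7377.

DWL = $27.7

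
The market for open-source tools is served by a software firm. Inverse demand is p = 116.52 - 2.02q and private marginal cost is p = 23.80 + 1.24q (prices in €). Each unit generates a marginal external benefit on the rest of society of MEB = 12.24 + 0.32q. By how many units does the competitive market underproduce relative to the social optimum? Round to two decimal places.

Market equilibrium (private): 23.80 + 1.24q = 116.52 - 2.02q → q_m = 28.4417.
Social marginal cost = private MC − MEB = 11.56 + 0.92q.
Set SMC = demand: 11.56 + 0.92q = 116.52 - 2.02q → q* = 35.7007.
Gap = |28.4417 − 35.7007| = 7.2590.

7.26 units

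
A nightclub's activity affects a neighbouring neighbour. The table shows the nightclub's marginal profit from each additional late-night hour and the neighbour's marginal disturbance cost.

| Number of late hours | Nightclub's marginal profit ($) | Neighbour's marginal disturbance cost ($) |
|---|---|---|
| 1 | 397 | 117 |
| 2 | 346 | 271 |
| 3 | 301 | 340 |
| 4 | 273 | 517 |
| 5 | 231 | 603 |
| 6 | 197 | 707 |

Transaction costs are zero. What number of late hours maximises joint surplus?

Bargaining reaches the level where marginal profit last exceeds marginal disturbance cost.
That holds through level 2 (346 ≥ 271) but not at 3 (301 < 340).

2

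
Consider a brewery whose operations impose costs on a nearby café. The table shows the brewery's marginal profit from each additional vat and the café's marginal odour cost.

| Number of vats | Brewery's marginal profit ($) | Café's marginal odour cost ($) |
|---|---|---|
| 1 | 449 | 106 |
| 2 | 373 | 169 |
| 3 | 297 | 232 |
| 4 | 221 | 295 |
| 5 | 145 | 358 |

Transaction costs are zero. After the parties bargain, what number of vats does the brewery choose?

Bargaining reaches the level where marginal profit last exceeds marginal odour cost.
That holds through level 3 (297 ≥ 232) but not at 4 (221 < 295).

3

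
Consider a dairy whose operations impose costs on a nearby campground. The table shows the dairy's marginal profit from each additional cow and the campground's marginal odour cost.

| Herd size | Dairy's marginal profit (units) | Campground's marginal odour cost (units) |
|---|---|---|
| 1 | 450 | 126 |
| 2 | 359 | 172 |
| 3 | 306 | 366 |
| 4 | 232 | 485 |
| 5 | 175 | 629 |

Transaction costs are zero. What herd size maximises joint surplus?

Bargaining reaches the level where marginal profit last exceeds marginal odour cost.
That holds through level 2 (359 ≥ 172) but not at 3 (306 < 366).

2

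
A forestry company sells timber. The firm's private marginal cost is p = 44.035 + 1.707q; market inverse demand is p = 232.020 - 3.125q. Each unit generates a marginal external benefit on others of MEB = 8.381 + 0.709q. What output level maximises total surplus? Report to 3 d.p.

q* = 47.627

Social marginal cost = private MC − MEB = 35.654 + 0.998q.
Set SMC = demand: 35.654 + 0.998q = 232.020 - 3.125q → q* = 47.6270.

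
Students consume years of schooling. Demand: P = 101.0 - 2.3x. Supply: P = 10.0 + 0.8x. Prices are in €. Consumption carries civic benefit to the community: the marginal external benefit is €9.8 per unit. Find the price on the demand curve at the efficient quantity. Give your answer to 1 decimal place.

Social marginal benefit = demand + MEB = 110.8 - 2.3x.
Set SMB = MC: 110.8 - 2.3x = 10.0 + 0.8x → x* = 32.5161.
Consumer price on the demand curve at x*: 101.0 − 2.3×32.5161 = 26.2130.

P = €26.2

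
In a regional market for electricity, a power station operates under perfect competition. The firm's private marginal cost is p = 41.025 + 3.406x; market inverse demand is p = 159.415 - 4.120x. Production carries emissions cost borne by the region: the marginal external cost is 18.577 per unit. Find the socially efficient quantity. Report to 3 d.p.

x* = 13.262

Social marginal cost = private MC + MEC = 59.602 + 3.406x.
Set SMC = demand: 59.602 + 3.406x = 159.415 - 4.120x → x* = 13.2624.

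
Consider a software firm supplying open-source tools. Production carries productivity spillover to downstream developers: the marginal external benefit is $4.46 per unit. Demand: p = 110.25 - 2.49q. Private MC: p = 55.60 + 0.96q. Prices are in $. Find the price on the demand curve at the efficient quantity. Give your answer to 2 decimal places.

P = $67.59

Social marginal cost = private MC − MEB = 51.14 + 0.96q.
Set SMC = demand: 51.14 + 0.96q = 110.25 - 2.49q → q* = 17.1333.
Consumer price on the demand curve at q*: 110.25 − 2.49×17.1333 = 67.5881.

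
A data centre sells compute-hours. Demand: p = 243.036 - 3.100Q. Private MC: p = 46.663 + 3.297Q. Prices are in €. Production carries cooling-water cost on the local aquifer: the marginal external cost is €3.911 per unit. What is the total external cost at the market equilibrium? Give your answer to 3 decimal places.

Market equilibrium (private): 46.663 + 3.297Q = 243.036 - 3.100Q → Q_m = 30.6977.
Total external cost = MEC × Q_m = 3.911 × 30.6977 = 120.0587.

€120.059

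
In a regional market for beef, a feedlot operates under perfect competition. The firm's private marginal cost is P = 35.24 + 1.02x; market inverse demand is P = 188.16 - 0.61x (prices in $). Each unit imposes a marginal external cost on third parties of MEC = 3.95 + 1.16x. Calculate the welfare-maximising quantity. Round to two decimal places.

x* = 53.39

Social marginal cost = private MC + MEC = 39.19 + 2.18x.
Set SMC = demand: 39.19 + 2.18x = 188.16 - 0.61x → x* = 53.3943.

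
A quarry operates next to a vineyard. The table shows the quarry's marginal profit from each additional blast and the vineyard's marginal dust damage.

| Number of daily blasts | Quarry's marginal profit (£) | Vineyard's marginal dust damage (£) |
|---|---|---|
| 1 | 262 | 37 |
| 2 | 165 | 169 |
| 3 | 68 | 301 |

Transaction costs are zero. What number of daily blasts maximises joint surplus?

Bargaining reaches the level where marginal profit last exceeds marginal dust damage.
That holds through level 1 (262 ≥ 37) but not at 2 (165 < 169).

1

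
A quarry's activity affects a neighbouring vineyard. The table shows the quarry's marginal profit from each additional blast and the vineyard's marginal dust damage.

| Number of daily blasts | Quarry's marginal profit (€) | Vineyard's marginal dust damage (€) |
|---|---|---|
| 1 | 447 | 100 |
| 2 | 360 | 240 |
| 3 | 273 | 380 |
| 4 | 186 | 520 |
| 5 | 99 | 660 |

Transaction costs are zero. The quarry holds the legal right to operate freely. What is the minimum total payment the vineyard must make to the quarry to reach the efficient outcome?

Left alone the quarry would choose level 5 (marginal profit stays positive).
Efficient level: k* = 2 (marginal profit ≥ marginal dust damage through 2).
The vineyard must at least cover the quarry's forgone profit from cutting 5→2: 273 + 186 + 99 = 558.

€558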